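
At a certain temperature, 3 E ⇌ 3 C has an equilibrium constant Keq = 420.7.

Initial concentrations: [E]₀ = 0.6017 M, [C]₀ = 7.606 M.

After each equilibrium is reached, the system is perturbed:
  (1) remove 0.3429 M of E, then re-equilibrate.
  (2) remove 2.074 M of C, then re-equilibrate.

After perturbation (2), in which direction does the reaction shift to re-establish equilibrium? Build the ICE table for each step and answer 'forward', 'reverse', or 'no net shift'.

Direction: forward

Q₀ = 2020 vs Keq = 420.7 ⇒ Q>K, reverse
Step 1:
                   E          C
  I           0.6017      7.606
  C           0.3647    -0.3647
  E           0.9664      7.241
  solve Keq expr → x = -0.1216; check Q = 420.7
Then remove 0.3429 M of E.
Step 2:
                   E          C
  I           0.6235      7.241
  C           0.3025    -0.3025
  E            0.926      6.939
  solve Keq expr → x = -0.1008; check Q = 420.7
Then remove 2.074 M of C.
Step 3:
                   E          C
  I            0.926      4.865
  C          -0.2442     0.2442
  E           0.6818      5.109
  solve Keq expr → x = 0.0814; check Q = 420.7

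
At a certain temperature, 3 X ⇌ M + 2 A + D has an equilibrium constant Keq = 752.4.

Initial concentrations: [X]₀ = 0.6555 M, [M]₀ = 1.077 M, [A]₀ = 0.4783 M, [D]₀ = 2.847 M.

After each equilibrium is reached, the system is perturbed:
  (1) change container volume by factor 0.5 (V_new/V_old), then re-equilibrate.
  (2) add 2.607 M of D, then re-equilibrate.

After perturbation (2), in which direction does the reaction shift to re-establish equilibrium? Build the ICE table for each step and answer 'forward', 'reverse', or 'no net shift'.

Direction: reverse

Q₀ = 2.49 vs Keq = 752.4 ⇒ Q<K, forward
Step 1:
                    X           M           A           D
  I            0.6555       1.077      0.4783       2.847
  C           -0.5063      0.1688      0.3375      0.1688
  E            0.1492       1.246      0.8158       3.016
  solve Keq expr → x = 0.1688; check Q = 752.4
Then change container volume by factor 0.5 (V_new/V_old).
Step 2:
                    X           M           A           D
  I            0.2985       2.492       1.632       6.032
  C           0.06888    -0.02296    -0.04592    -0.02296
  E            0.3673       2.469       1.586       6.009
  solve Keq expr → x = -0.02296; check Q = 752.4
Then add 2.607 M of D.
Step 3:
                    X           M           A           D
  I            0.3673       2.469       1.586       8.616
  C           0.04112    -0.01371    -0.02742    -0.01371
  E            0.4085       2.455       1.558       8.602
  solve Keq expr → x = -0.01371; check Q = 752.4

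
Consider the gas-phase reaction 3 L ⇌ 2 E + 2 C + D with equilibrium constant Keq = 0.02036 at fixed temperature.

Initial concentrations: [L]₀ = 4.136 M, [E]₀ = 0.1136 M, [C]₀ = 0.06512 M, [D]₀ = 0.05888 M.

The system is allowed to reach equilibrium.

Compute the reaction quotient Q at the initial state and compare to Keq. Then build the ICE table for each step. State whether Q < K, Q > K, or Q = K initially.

Q₀ = 4.5542e-08 vs Keq = 0.02036 ⇒ Q<K, forward
Step 1:
                  L         E         C         D
  Initial     4.136    0.1136   0.06512   0.05888
  Change     -1.327    0.8849    0.8849    0.4424
  Equil       2.809    0.9985      0.95    0.5013
  solve Keq expr → x = 0.4424; check Q = 0.02036

Q₀ = 4.5542e-08; Q < K (proceeds forward)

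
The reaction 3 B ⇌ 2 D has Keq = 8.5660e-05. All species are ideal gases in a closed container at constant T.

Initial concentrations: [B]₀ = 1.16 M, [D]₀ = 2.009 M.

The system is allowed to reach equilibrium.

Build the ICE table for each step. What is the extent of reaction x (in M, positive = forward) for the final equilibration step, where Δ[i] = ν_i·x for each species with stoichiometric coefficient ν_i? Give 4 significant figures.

x = -0.9666 M

Q₀ = 2.586 vs Keq = 8.5660e-05 ⇒ Q>K, reverse
Step 1:
                  B         D
  Initial      1.16     2.009
  Change        2.9    -1.933
  Equil        4.06   0.07571
  solve Keq expr → x = -0.9666; check Q = 8.5660e-05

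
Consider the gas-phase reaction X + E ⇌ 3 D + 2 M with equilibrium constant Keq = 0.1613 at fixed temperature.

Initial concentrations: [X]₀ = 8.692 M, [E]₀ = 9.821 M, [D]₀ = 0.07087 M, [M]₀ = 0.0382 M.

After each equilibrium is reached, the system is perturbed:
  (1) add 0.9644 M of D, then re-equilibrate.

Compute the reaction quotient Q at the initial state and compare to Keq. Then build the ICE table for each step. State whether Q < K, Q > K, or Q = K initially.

Q₀ = 6.0847e-09 vs Keq = 0.1613 ⇒ Q<K, forward
Step 1:
                  X         E         D         M
  I           8.692     9.821   0.07087    0.0382
  C         -0.6223   -0.6223     1.867     1.245
  E            8.07     9.199     1.938     1.283
  solve Keq expr → x = 0.6223; check Q = 0.1613
Then add 0.9644 M of D.
Step 2:
                  X         E         D         M
  I            8.07     9.199     2.902     1.283
  C          0.1672    0.1672   -0.5016   -0.3344
  E           8.237     9.366     2.401    0.9484
  solve Keq expr → x = -0.1672; check Q = 0.1613

Q₀ = 6.0847e-09; Q < K (proceeds forward)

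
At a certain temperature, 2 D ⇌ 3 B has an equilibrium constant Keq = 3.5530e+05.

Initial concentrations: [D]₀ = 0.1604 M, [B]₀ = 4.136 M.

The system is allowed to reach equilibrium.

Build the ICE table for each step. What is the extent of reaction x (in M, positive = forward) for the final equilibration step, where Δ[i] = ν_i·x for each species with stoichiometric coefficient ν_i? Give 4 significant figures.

x = 0.07258 M

Q₀ = 2750 vs Keq = 3.5530e+05 ⇒ Q<K, forward
Step 1:
                   D          B
  init        0.1604      4.136
  Δ          -0.1452     0.2177
  eq         0.01524      4.354
  solve Keq expr → x = 0.07258; check Q = 3.5530e+05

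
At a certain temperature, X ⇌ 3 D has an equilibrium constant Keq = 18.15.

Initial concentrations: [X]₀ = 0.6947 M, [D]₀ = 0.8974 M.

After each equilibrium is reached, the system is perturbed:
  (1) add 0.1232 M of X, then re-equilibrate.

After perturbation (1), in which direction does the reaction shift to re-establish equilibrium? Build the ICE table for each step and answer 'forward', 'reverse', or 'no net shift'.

Q₀ = 1.04 vs Keq = 18.15 ⇒ Q<K, forward
Step 1:
                   X          D
  I           0.6947     0.8974
  C          -0.3279     0.9838
  E           0.3668      1.881
  solve Keq expr → x = 0.3279; check Q = 18.15
Then add 0.1232 M of X.
Step 2:
                   X          D
  I             0.49      1.881
  C         -0.04282     0.1285
  E           0.4472       2.01
  solve Keq expr → x = 0.04282; check Q = 18.15

Direction: forward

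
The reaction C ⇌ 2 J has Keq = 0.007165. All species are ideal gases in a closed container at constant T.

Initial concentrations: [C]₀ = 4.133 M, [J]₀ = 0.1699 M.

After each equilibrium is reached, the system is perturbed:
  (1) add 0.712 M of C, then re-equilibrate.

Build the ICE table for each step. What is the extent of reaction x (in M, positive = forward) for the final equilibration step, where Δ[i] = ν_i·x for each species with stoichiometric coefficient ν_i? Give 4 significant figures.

Q₀ = 0.006984 vs Keq = 0.007165 ⇒ Q<K, forward
Step 1:
                    C           J
  I             4.133      0.1699
  C         -0.001081    0.002162
  E             4.132      0.1721
  solve Keq expr → x = 0.001081; check Q = 0.007165
Then add 0.712 M of C.
Step 2:
                    C           J
  I             4.844      0.1721
  C          -0.00705      0.0141
  E             4.837      0.1862
  solve Keq expr → x = 0.00705; check Q = 0.007165

x = 0.00705 M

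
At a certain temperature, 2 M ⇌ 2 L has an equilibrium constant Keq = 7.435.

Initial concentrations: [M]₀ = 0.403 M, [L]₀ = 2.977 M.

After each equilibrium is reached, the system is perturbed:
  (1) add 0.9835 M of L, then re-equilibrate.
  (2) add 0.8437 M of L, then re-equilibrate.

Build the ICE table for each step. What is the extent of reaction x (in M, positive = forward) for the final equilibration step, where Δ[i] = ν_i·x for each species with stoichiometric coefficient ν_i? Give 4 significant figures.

x = -0.1132 M

Q₀ = 54.57 vs Keq = 7.435 ⇒ Q>K, reverse
Step 1:
                  M         L
  I           0.403     2.977
  C           0.504    -0.504
  E           0.907     2.473
  solve Keq expr → x = -0.252; check Q = 7.435
Then add 0.9835 M of L.
Step 2:
                  M         L
  I           0.907     3.457
  C          0.2639   -0.2639
  E           1.171     3.193
  solve Keq expr → x = -0.132; check Q = 7.435
Then add 0.8437 M of L.
Step 3:
                  M         L
  I           1.171     4.036
  C          0.2264   -0.2264
  E           1.397      3.81
  solve Keq expr → x = -0.1132; check Q = 7.435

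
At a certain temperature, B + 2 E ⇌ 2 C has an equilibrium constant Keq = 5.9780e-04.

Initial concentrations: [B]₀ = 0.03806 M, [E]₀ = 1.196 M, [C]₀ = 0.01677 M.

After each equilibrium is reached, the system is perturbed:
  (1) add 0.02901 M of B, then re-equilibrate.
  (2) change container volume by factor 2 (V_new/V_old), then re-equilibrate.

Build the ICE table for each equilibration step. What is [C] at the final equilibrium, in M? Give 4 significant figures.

[C]_eq = 0.002812 M

Q₀ = 0.005166 vs Keq = 5.9780e-04 ⇒ Q>K, reverse
Step 1:
                  B         E         C
  init      0.03806     1.196   0.01677
  Δ        0.005313   0.01063  -0.01063
  eq        0.04337     1.207  0.006144
  solve Keq expr → x = -0.005313; check Q = 5.9780e-04
Then add 0.02901 M of B.
Step 2:
                  B         E         C
  init      0.07238     1.207  0.006144
  Δ       -8.6704e-04 -0.001734  0.001734
  eq        0.07152     1.205  0.007878
  solve Keq expr → x = 8.6704e-04; check Q = 5.9780e-04
Then change container volume by factor 2 (V_new/V_old).
Step 3:
                  B         E         C
  init      0.03576    0.6024  0.003939
  Δ       5.6332e-04  0.001127 -0.001127
  eq        0.03632    0.6036  0.002812
  solve Keq expr → x = -5.6332e-04; check Q = 5.9780e-04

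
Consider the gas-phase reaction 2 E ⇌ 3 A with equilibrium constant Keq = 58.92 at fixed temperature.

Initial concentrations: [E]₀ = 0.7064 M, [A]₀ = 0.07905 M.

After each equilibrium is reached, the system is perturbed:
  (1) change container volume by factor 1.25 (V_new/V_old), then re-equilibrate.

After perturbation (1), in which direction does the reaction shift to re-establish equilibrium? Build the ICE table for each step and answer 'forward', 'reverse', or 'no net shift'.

Q₀ = 9.8993e-04 vs Keq = 58.92 ⇒ Q<K, forward
Step 1:
                  E         A
  Initial    0.7064   0.07905
  Change    -0.5846    0.8769
  Equil      0.1218     0.956
  solve Keq expr → x = 0.2923; check Q = 58.92
Then change container volume by factor 1.25 (V_new/V_old).
Step 2:
                  E         A
  Initial   0.09742    0.7648
  Change   -0.00818   0.01227
  Equil     0.08924    0.7771
  solve Keq expr → x = 0.00409; check Q = 58.92

Direction: forward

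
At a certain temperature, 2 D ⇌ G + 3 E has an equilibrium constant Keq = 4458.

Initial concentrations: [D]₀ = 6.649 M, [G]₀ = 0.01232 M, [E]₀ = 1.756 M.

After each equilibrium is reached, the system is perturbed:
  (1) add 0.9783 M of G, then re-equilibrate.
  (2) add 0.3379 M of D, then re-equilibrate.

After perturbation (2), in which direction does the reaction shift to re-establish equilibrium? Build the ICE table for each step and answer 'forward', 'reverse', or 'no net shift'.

Q₀ = 0.001509 vs Keq = 4458 ⇒ Q<K, forward
Step 1:
                   D          G          E
  Initial      6.649    0.01232      1.756
  Change      -5.788      2.894      8.682
  Equil        0.861      2.906      10.44
  solve Keq expr → x = 2.894; check Q = 4458
Then add 0.9783 M of G.
Step 2:
                   D          G          E
  Initial      0.861      3.885      10.44
  Change      0.1053   -0.05265    -0.1579
  Equil       0.9663      3.832      10.28
  solve Keq expr → x = -0.05265; check Q = 4458
Then add 0.3379 M of D.
Step 3:
                   D          G          E
  Initial      1.304      3.832      10.28
  Change      -0.264      0.132     0.3961
  Equil         1.04      3.964      10.68
  solve Keq expr → x = 0.132; check Q = 4458

Direction: forward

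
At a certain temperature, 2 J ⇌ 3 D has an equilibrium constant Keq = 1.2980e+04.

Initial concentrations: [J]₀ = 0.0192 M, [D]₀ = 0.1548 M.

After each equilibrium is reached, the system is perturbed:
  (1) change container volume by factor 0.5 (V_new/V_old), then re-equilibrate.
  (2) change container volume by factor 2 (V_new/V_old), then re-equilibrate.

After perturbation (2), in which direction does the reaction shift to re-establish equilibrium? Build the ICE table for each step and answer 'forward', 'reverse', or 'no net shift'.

Direction: forward

Q₀ = 10.06 vs Keq = 1.2980e+04 ⇒ Q<K, forward
Step 1:
                  J         D
  I          0.0192    0.1548
  C        -0.01852   0.02777
  E       6.8473e-04    0.1826
  solve Keq expr → x = 0.009258; check Q = 1.2980e+04
Then change container volume by factor 0.5 (V_new/V_old).
Step 2:
                  J         D
  I        0.001369    0.3651
  C       5.6056e-04 -8.4084e-04
  E         0.00193    0.3643
  solve Keq expr → x = -2.8028e-04; check Q = 1.2980e+04
Then change container volume by factor 2 (V_new/V_old).
Step 3:
                  J         D
  I       9.6501e-04    0.1822
  C       -2.8028e-04 4.2042e-04
  E       6.8473e-04    0.1826
  solve Keq expr → x = 1.4014e-04; check Q = 1.2980e+04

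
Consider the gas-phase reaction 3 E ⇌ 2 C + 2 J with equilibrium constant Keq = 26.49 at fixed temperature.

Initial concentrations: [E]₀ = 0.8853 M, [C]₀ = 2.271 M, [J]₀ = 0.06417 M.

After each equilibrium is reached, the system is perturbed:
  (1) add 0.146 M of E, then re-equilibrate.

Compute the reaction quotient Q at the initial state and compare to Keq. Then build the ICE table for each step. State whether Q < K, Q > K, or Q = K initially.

Q₀ = 0.03061 vs Keq = 26.49 ⇒ Q<K, forward
Step 1:
                   E          C          J
  Initial     0.8853      2.271    0.06417
  Change     -0.5291     0.3528     0.3528
  Equil       0.3562      2.624     0.4169
  solve Keq expr → x = 0.1764; check Q = 26.49
Then add 0.146 M of E.
Step 2:
                   E          C          J
  Initial     0.5022      2.624     0.4169
  Change     -0.1016    0.06776    0.06776
  Equil       0.4005      2.692     0.4847
  solve Keq expr → x = 0.03388; check Q = 26.49

Q₀ = 0.03061; Q < K (proceeds forward)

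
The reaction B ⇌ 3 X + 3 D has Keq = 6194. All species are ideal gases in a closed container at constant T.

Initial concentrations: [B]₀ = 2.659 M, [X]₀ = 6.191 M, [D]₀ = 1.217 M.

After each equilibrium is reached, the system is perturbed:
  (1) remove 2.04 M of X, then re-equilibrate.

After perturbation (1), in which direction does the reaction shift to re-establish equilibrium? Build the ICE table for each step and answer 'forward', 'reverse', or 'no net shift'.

Q₀ = 160.9 vs Keq = 6194 ⇒ Q<K, forward
Step 1:
                  B         X         D
  Initial     2.659     6.191     1.217
  Change    -0.5796     1.739     1.739
  Equil       2.079      7.93     2.956
  solve Keq expr → x = 0.5796; check Q = 6194
Then remove 2.04 M of X.
Step 2:
                  B         X         D
  Initial     2.079      5.89     2.956
  Change    -0.1878    0.5635    0.5635
  Equil       1.892     6.453     3.519
  solve Keq expr → x = 0.1878; check Q = 6194

Direction: forward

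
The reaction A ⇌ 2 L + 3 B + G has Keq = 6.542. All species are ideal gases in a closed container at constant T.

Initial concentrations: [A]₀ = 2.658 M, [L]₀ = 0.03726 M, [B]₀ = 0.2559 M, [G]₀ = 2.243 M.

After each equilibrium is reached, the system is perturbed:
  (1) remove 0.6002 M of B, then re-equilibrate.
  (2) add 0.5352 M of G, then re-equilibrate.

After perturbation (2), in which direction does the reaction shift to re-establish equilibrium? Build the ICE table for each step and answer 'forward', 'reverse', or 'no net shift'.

Direction: reverse

Q₀ = 1.9632e-05 vs Keq = 6.542 ⇒ Q<K, forward
Step 1:
                   A          L          B          G
  Initial      2.658    0.03726     0.2559      2.243
  Change     -0.4875      0.975      1.463     0.4875
  Equil         2.17      1.012      1.718      2.731
  solve Keq expr → x = 0.4875; check Q = 6.542
Then remove 0.6002 M of B.
Step 2:
                   A          L          B          G
  Initial       2.17      1.012      1.118      2.731
  Change     -0.1128     0.2255     0.3383     0.1128
  Equil        2.058      1.238      1.457      2.843
  solve Keq expr → x = 0.1128; check Q = 6.542
Then add 0.5352 M of G.
Step 3:
                   A          L          B          G
  Initial      2.058      1.238      1.457      3.378
  Change     0.01667   -0.03335   -0.05002   -0.01667
  Equil        2.074      1.204      1.407      3.362
  solve Keq expr → x = -0.01667; check Q = 6.542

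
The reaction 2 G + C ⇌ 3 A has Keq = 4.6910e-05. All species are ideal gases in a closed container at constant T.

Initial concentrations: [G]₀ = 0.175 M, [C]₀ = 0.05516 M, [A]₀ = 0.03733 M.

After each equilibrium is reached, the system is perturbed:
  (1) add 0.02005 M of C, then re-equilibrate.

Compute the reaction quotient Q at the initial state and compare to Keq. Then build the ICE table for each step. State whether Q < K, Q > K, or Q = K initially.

Q₀ = 0.03079 vs Keq = 4.6910e-05 ⇒ Q>K, reverse
Step 1:
                    G           C           A
  Initial       0.175     0.05516     0.03733
  Change       0.0216      0.0108     -0.0324
  Equil        0.1966     0.06596    0.004927
  solve Keq expr → x = -0.0108; check Q = 4.6910e-05
Then add 0.02005 M of C.
Step 2:
                    G           C           A
  Initial      0.1966     0.08601    0.004927
  Change  -2.9813e-04 -1.4907e-04  4.4720e-04
  Equil        0.1963     0.08586    0.005374
  solve Keq expr → x = 1.4907e-04; check Q = 4.6910e-05

Q₀ = 0.03079; Q > K (proceeds reverse)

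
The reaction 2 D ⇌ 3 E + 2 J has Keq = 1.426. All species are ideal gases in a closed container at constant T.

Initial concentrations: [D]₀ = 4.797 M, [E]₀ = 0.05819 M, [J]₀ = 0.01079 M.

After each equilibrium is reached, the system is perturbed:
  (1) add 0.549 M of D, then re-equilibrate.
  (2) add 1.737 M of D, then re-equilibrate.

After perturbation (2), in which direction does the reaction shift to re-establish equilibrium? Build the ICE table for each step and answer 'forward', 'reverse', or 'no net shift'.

Direction: forward

Q₀ = 9.9689e-10 vs Keq = 1.426 ⇒ Q<K, forward
Step 1:
                  D         E         J
  I           4.797   0.05819   0.01079
  C          -1.353     2.029     1.353
  E           3.444     2.087     1.364
  solve Keq expr → x = 0.6764; check Q = 1.426
Then add 0.549 M of D.
Step 2:
                  D         E         J
  I           3.993     2.087     1.364
  C        -0.07331      0.11   0.07331
  E            3.92     2.197     1.437
  solve Keq expr → x = 0.03666; check Q = 1.426
Then add 1.737 M of D.
Step 3:
                  D         E         J
  I           5.657     2.197     1.437
  C         -0.2051    0.3076    0.2051
  E           5.452     2.505     1.642
  solve Keq expr → x = 0.1025; check Q = 1.426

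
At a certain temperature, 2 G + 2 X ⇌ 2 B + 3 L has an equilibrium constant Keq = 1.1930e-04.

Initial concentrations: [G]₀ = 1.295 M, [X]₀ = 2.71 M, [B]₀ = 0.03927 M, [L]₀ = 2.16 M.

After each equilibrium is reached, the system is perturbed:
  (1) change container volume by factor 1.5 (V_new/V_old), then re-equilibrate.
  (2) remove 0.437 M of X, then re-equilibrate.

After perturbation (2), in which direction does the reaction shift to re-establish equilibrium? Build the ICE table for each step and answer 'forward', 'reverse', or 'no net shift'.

Q₀ = 0.001262 vs Keq = 1.1930e-04 ⇒ Q>K, reverse
Step 1:
                   G          X          B          L
  Initial      1.295       2.71    0.03927       2.16
  Change     0.02648    0.02648   -0.02648   -0.03972
  Equil        1.321      2.736    0.01279       2.12
  solve Keq expr → x = -0.01324; check Q = 1.1930e-04
Then change container volume by factor 1.5 (V_new/V_old).
Step 2:
                   G          X          B          L
  Initial      0.881      1.824   0.008529      1.414
  Change   -0.001854  -0.001854   0.001854    0.00278
  Equil       0.8791      1.822    0.01038      1.416
  solve Keq expr → x = 9.2680e-04; check Q = 1.1930e-04
Then remove 0.437 M of X.
Step 3:
                   G          X          B          L
  Initial     0.8791      1.385    0.01038      1.416
  Change    0.002423   0.002423  -0.002423  -0.003635
  Equil       0.8816      1.388   0.007959      1.413
  solve Keq expr → x = -0.001212; check Q = 1.1930e-04

Direction: reverse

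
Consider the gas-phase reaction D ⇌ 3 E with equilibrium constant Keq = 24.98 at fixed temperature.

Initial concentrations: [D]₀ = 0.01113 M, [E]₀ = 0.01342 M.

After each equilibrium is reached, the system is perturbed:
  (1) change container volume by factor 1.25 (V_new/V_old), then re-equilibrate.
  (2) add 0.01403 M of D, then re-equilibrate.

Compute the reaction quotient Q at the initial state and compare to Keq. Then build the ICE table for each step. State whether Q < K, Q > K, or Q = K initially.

Q₀ = 2.1715e-04 vs Keq = 24.98 ⇒ Q<K, forward
Step 1:
                   D          E
  init       0.01113    0.01342
  Δ         -0.01113    0.03338
  eq      4.1028e-06     0.0468
  solve Keq expr → x = 0.01113; check Q = 24.98
Then change container volume by factor 1.25 (V_new/V_old).
Step 2:
                   D          E
  init    3.2822e-06    0.03744
  Δ       -1.1810e-06 3.5430e-06
  eq      2.1012e-06    0.03744
  solve Keq expr → x = 1.1810e-06; check Q = 24.98
Then add 0.01403 M of D.
Step 3:
                   D          E
  init       0.01403    0.03744
  Δ         -0.01401    0.04204
  eq      2.0098e-05    0.07948
  solve Keq expr → x = 0.01401; check Q = 24.98

Q₀ = 2.1715e-04; Q < K (proceeds forward)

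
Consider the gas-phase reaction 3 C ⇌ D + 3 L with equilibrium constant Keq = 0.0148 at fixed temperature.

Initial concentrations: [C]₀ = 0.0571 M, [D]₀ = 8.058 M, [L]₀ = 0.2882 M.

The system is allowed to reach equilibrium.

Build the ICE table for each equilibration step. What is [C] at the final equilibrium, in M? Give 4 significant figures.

Q₀ = 1036 vs Keq = 0.0148 ⇒ Q>K, reverse
Step 1:
                   C          D          L
  I           0.0571      8.058     0.2882
  C           0.2504   -0.08347    -0.2504
  E           0.3075      7.975    0.03779
  solve Keq expr → x = -0.08347; check Q = 0.0148

[C]_eq = 0.3075 M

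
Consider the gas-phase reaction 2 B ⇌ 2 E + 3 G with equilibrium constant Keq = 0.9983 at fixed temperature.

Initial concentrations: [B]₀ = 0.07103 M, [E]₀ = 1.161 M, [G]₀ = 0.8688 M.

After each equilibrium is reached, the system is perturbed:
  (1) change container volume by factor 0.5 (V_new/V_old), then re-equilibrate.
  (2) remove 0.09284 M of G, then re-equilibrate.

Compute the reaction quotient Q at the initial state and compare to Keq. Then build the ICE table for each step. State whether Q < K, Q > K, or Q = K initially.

Q₀ = 175.2; Q > K (proceeds reverse)

Q₀ = 175.2 vs Keq = 0.9983 ⇒ Q>K, reverse
Step 1:
                    B           E           G
  init        0.07103       1.161      0.8688
  Δ            0.2483     -0.2483     -0.3725
  eq           0.3194      0.9127      0.4963
  solve Keq expr → x = -0.1242; check Q = 0.9983
Then change container volume by factor 0.5 (V_new/V_old).
Step 2:
                    B           E           G
  init         0.6387       1.825      0.9926
  Δ            0.2217     -0.2217     -0.3326
  eq           0.8605       1.604        0.66
  solve Keq expr → x = -0.1109; check Q = 0.9983
Then remove 0.09284 M of G.
Step 3:
                    B           E           G
  init         0.8605       1.604      0.5671
  Δ           -0.0408      0.0408      0.0612
  eq           0.8197       1.644      0.6283
  solve Keq expr → x = 0.0204; check Q = 0.9983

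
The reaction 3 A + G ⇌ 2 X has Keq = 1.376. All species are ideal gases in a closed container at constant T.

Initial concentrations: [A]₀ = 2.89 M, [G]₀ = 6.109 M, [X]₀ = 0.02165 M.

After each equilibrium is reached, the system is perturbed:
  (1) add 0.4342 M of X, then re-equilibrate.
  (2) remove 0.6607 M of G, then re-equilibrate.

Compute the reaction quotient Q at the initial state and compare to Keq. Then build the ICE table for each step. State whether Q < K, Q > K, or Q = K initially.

Q₀ = 3.1787e-06 vs Keq = 1.376 ⇒ Q<K, forward
Step 1:
                   A          G          X
  Initial       2.89      6.109    0.02165
  Change      -2.217    -0.7391      1.478
  Equil       0.6727       5.37        1.5
  solve Keq expr → x = 0.7391; check Q = 1.376
Then add 0.4342 M of X.
Step 2:
                   A          G          X
  Initial     0.6727       5.37      1.934
  Change      0.1035    0.03451   -0.06902
  Equil       0.7762      5.404      1.865
  solve Keq expr → x = -0.03451; check Q = 1.376
Then remove 0.6607 M of G.
Step 3:
                   A          G          X
  Initial     0.7762      4.744      1.865
  Change     0.02844   0.009481   -0.01896
  Equil       0.8047      4.753      1.846
  solve Keq expr → x = -0.009481; check Q = 1.376

Q₀ = 3.1787e-06; Q < K (proceeds forward)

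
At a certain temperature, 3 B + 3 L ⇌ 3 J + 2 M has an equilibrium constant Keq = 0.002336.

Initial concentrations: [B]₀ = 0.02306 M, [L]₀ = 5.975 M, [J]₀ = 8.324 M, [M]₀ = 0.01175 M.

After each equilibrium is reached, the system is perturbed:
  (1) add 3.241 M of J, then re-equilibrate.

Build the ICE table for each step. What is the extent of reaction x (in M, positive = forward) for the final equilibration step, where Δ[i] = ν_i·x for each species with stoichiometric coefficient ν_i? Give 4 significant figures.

Q₀ = 30.44 vs Keq = 0.002336 ⇒ Q>K, reverse
Step 1:
                   B          L          J          M
  init       0.02306      5.975      8.324    0.01175
  Δ          0.01727    0.01727   -0.01727   -0.01151
  eq         0.04033      5.992      8.307 2.3980e-04
  solve Keq expr → x = -0.005755; check Q = 0.002336
Then add 3.241 M of J.
Step 2:
                   B          L          J          M
  init       0.04033      5.992      11.55 2.3980e-04
  Δ       1.3910e-04 1.3910e-04 -1.3910e-04 -9.2732e-05
  eq         0.04046      5.992      11.55 1.4707e-04
  solve Keq expr → x = -4.6366e-05; check Q = 0.002336

x = -4.6366e-05 M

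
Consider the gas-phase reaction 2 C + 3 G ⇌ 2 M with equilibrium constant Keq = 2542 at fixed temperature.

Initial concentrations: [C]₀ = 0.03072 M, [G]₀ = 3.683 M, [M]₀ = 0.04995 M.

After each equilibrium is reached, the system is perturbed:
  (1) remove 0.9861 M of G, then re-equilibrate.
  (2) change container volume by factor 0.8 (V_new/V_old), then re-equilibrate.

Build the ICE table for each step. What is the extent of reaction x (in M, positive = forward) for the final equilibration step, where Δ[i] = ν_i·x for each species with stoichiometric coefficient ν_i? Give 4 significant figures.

Q₀ = 0.05292 vs Keq = 2542 ⇒ Q<K, forward
Step 1:
                  C         G         M
  I         0.03072     3.683   0.04995
  C        -0.03049  -0.04574   0.03049
  E       2.3000e-04     3.637   0.08044
  solve Keq expr → x = 0.01525; check Q = 2542
Then remove 0.9861 M of G.
Step 2:
                  C         G         M
  I       2.3000e-04     2.651   0.08044
  C       1.3892e-04 2.0838e-04 -1.3892e-04
  E       3.6892e-04     2.651    0.0803
  solve Keq expr → x = -6.9459e-05; check Q = 2542
Then change container volume by factor 0.8 (V_new/V_old).
Step 3:
                  C         G         M
  I       4.6114e-04     3.314    0.1004
  C       -1.3072e-04 -1.9608e-04 1.3072e-04
  E       3.3043e-04     3.314    0.1005
  solve Keq expr → x = 6.5359e-05; check Q = 2542

x = 6.5359e-05 M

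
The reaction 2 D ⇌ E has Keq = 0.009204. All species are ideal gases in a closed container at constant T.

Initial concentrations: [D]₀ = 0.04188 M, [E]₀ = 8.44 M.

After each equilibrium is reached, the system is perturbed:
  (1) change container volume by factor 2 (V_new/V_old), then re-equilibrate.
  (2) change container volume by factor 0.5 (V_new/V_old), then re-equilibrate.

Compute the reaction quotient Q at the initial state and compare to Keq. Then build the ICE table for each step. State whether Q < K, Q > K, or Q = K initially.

Q₀ = 4812 vs Keq = 0.009204 ⇒ Q>K, reverse
Step 1:
                    D           E
  init        0.04188        8.44
  Δ              13.5      -6.751
  eq            13.54       1.689
  solve Keq expr → x = -6.751; check Q = 0.009204
Then change container volume by factor 2 (V_new/V_old).
Step 2:
                    D           E
  init          6.772      0.8443
  Δ            0.6692     -0.3346
  eq            7.442      0.5097
  solve Keq expr → x = -0.3346; check Q = 0.009204
Then change container volume by factor 0.5 (V_new/V_old).
Step 3:
                    D           E
  init          14.88       1.019
  Δ            -1.338      0.6692
  eq            13.54       1.689
  solve Keq expr → x = 0.6692; check Q = 0.009204

Q₀ = 4812; Q > K (proceeds reverse)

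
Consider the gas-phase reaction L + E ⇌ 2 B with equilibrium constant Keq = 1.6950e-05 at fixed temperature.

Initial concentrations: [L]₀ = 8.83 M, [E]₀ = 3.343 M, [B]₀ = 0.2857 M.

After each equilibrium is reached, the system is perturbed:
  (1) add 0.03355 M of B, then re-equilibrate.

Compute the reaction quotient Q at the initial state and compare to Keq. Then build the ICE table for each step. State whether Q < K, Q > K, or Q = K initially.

Q₀ = 0.002765; Q > K (proceeds reverse)

Q₀ = 0.002765 vs Keq = 1.6950e-05 ⇒ Q>K, reverse
Step 1:
                  L         E         B
  I            8.83     3.343    0.2857
  C          0.1314    0.1314   -0.2627
  E           8.961     3.474   0.02297
  solve Keq expr → x = -0.1314; check Q = 1.6950e-05
Then add 0.03355 M of B.
Step 2:
                  L         E         B
  I           8.961     3.474   0.05652
  C         0.01674   0.01674  -0.03347
  E           8.978     3.491   0.02305
  solve Keq expr → x = -0.01674; check Q = 1.6950e-05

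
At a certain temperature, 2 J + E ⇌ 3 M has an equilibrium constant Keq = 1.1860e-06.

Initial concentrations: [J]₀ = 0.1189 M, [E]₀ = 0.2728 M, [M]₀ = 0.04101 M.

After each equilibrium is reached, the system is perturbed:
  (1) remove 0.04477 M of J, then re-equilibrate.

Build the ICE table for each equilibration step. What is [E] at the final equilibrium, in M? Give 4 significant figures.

Q₀ = 0.01788 vs Keq = 1.1860e-06 ⇒ Q>K, reverse
Step 1:
                  J         E         M
  I          0.1189    0.2728   0.04101
  C         0.02606   0.01303  -0.03909
  E           0.145    0.2858  0.001924
  solve Keq expr → x = -0.01303; check Q = 1.1860e-06
Then remove 0.04477 M of J.
Step 2:
                  J         E         M
  I          0.1002    0.2858  0.001924
  C       2.7798e-04 1.3899e-04 -4.1697e-04
  E          0.1005     0.286  0.001507
  solve Keq expr → x = -1.3899e-04; check Q = 1.1860e-06

[E]_eq = 0.286 M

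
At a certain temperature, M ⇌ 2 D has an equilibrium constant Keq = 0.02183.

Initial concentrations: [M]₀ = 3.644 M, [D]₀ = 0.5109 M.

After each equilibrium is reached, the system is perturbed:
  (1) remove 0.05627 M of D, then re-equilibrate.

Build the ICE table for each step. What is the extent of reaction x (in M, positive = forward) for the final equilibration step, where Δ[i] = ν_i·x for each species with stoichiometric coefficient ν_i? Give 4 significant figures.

x = 0.02761 M

Q₀ = 0.07163 vs Keq = 0.02183 ⇒ Q>K, reverse
Step 1:
                  M         D
  init        3.644    0.5109
  Δ          0.1123   -0.2245
  eq          3.756    0.2864
  solve Keq expr → x = -0.1123; check Q = 0.02183
Then remove 0.05627 M of D.
Step 2:
                  M         D
  init        3.756    0.2301
  Δ        -0.02761   0.05522
  eq          3.729    0.2853
  solve Keq expr → x = 0.02761; check Q = 0.02183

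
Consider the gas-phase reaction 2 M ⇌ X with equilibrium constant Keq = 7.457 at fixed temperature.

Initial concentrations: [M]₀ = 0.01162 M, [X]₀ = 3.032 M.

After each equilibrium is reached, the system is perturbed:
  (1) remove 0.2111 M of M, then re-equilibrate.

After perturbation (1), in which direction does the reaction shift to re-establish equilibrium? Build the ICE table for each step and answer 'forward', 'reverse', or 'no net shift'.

Q₀ = 2.2455e+04 vs Keq = 7.457 ⇒ Q>K, reverse
Step 1:
                    M           X
  init        0.01162       3.032
  Δ             0.594      -0.297
  eq           0.6056       2.735
  solve Keq expr → x = -0.297; check Q = 7.457
Then remove 0.2111 M of M.
Step 2:
                    M           X
  init         0.3945       2.735
  Δ            0.1999    -0.09996
  eq           0.5944       2.635
  solve Keq expr → x = -0.09996; check Q = 7.457

Direction: reverse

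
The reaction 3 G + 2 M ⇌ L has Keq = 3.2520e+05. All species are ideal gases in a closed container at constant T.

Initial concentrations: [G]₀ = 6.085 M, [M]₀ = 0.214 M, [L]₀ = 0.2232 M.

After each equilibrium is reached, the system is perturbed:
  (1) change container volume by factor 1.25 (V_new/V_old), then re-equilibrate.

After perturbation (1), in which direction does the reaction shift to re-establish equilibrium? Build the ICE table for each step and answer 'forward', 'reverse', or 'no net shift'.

Q₀ = 0.02163 vs Keq = 3.2520e+05 ⇒ Q<K, forward
Step 1:
                    G           M           L
  I             6.085       0.214      0.2232
  C           -0.3209     -0.2139       0.107
  E             5.764  7.2810e-05      0.3302
  solve Keq expr → x = 0.107; check Q = 3.2520e+05
Then change container volume by factor 1.25 (V_new/V_old).
Step 2:
                    G           M           L
  I             4.611  5.8248e-05      0.2641
  C        4.9140e-05  3.2760e-05 -1.6380e-05
  E             4.611  9.1008e-05      0.2641
  solve Keq expr → x = -1.6380e-05; check Q = 3.2520e+05

Direction: reverse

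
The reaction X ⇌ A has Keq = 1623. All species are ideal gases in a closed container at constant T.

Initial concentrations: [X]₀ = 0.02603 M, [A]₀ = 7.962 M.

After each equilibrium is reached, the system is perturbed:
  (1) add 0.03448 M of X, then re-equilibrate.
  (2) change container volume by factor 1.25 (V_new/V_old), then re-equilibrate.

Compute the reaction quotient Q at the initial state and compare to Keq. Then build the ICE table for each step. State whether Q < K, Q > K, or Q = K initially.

Q₀ = 305.9; Q < K (proceeds forward)

Q₀ = 305.9 vs Keq = 1623 ⇒ Q<K, forward
Step 1:
                    X           A
  init        0.02603       7.962
  Δ          -0.02111     0.02111
  eq         0.004919       7.983
  solve Keq expr → x = 0.02111; check Q = 1623
Then add 0.03448 M of X.
Step 2:
                    X           A
  init         0.0394       7.983
  Δ          -0.03446     0.03446
  eq          0.00494       8.018
  solve Keq expr → x = 0.03446; check Q = 1623
Then change container volume by factor 1.25 (V_new/V_old).
Step 3:
                    X           A
  init       0.003952       6.414
  Δ                 0           0
  eq         0.003952       6.414
  solve Keq expr → x = 0; check Q = 1623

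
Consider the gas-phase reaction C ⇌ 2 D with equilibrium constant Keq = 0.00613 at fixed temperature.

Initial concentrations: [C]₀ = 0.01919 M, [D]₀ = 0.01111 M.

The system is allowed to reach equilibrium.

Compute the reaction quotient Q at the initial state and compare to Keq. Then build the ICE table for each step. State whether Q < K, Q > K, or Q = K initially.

Q₀ = 0.006432; Q > K (proceeds reverse)

Q₀ = 0.006432 vs Keq = 0.00613 ⇒ Q>K, reverse
Step 1:
                   C          D
  I          0.01919    0.01111
  C       1.1570e-04 -2.3140e-04
  E          0.01931    0.01088
  solve Keq expr → x = -1.1570e-04; check Q = 0.00613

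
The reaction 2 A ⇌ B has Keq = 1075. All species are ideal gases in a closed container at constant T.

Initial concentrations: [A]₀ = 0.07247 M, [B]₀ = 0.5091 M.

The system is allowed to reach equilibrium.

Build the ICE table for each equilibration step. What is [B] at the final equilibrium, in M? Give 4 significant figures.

[B]_eq = 0.5342 M

Q₀ = 96.94 vs Keq = 1075 ⇒ Q<K, forward
Step 1:
                   A          B
  Initial    0.07247     0.5091
  Change    -0.05018    0.02509
  Equil      0.02229     0.5342
  solve Keq expr → x = 0.02509; check Q = 1075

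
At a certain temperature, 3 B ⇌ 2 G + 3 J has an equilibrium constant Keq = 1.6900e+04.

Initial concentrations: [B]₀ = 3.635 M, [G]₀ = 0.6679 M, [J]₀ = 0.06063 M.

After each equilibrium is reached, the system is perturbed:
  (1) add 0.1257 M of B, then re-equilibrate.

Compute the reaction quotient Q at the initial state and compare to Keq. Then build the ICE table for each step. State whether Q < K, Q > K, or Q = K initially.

Q₀ = 2.0700e-06; Q < K (proceeds forward)

Q₀ = 2.0700e-06 vs Keq = 1.6900e+04 ⇒ Q<K, forward
Step 1:
                   B          G          J
  init         3.635     0.6679    0.06063
  Δ           -3.363      2.242      3.363
  eq          0.2719       2.91      3.424
  solve Keq expr → x = 1.121; check Q = 1.6900e+04
Then add 0.1257 M of B.
Step 2:
                   B          G          J
  init        0.3976       2.91      3.424
  Δ           -0.112    0.07468      0.112
  eq          0.2856      2.985      3.536
  solve Keq expr → x = 0.03734; check Q = 1.6900e+04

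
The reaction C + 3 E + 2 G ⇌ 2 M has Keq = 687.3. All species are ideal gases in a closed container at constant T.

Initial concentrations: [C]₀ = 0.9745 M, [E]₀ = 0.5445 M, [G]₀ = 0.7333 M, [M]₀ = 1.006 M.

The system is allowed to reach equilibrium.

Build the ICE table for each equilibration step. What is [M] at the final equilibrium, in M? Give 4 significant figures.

[M]_eq = 1.227 M

Q₀ = 11.96 vs Keq = 687.3 ⇒ Q<K, forward
Step 1:
                  C         E         G         M
  Initial    0.9745    0.5445    0.7333     1.006
  Change    -0.1105   -0.3315    -0.221     0.221
  Equil       0.864     0.213    0.5123     1.227
  solve Keq expr → x = 0.1105; check Q = 687.3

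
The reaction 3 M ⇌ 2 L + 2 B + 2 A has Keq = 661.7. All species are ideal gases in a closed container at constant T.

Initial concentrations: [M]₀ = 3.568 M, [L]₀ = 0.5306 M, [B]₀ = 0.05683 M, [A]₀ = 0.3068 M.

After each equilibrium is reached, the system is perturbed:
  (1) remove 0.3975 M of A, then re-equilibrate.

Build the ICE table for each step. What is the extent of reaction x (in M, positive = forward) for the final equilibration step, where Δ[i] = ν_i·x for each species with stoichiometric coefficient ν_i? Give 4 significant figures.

x = 0.01772 M

Q₀ = 1.8842e-06 vs Keq = 661.7 ⇒ Q<K, forward
Step 1:
                   M          L          B          A
  I            3.568     0.5306    0.05683     0.3068
  C           -2.975      1.983      1.983      1.983
  E            0.593      2.514       2.04       2.29
  solve Keq expr → x = 0.9917; check Q = 661.7
Then remove 0.3975 M of A.
Step 2:
                   M          L          B          A
  I            0.593      2.514       2.04      1.893
  C         -0.05315    0.03544    0.03544    0.03544
  E           0.5398      2.549      2.076      1.928
  solve Keq expr → x = 0.01772; check Q = 661.7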